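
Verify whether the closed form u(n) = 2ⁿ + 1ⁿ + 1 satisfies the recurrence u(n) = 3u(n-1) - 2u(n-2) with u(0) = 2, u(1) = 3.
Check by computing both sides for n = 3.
From the recurrence with u(0) = 2, u(1) = 3:
  u(0) = 2, u(1) = 3, u(2) = 5, u(3) = 9
  so the recurrence gives u(3) = 9.
From the proposed closed form u(n) = 2ⁿ + 1ⁿ + 1:
  u(3) = 10.
The recurrence gives 9 but the closed form gives 10, so the closed form does not satisfy the recurrence.

No, the closed form is incorrect.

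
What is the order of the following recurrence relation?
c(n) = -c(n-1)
The order is the largest lag k for which c(n-k) appears. Here the deepest term is c(n-1), so the order is 1.

Order 1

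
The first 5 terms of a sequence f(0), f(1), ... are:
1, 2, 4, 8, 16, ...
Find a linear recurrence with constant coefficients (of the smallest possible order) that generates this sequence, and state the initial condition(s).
Look for the lowest-order linear relation among consecutive terms.
Observation: each term is 2× the previous.
Check at n=2: 2·2 = 4. ✓

f(n) = 2 × f(n-1), f(0) = 1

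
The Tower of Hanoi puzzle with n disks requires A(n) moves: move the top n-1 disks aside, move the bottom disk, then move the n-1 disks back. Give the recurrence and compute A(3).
Moving n disks = move the top n-1 disks aside (A(n-1) moves) + move the largest disk (1 move) + move the n-1 disks back on top (A(n-1) moves), so A(n) = 2A(n-1) + 1, with A(1) = 1 (a single disk takes one move).
First terms: 1, 3, 7, … — each is one less than a power of 2. Indeed A(n) + 1 = 2(A(n-1) + 1) with A(1) + 1 = 2, so A(n) + 1 = 2ⁿ and A(n) = 2ⁿ - 1.
Hence A(3) = 2^3 - 1 = 8 - 1 = 7.

A(n) = 2A(n-1) + 1, A(1) = 1; A(3) = 7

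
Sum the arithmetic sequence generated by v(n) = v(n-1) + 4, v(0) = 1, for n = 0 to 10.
Computing the sequence terms: 1, 5, 9, 13, 17, 21, 25, 29, 33, 37, 41
Adding these values together:

231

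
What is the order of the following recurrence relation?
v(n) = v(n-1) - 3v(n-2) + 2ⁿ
The order is the largest lag k for which v(n-k) appears. Here the deepest term is v(n-2) (the 2ⁿ term is non-homogeneous and does not affect the order), so the order is 2.

Order 2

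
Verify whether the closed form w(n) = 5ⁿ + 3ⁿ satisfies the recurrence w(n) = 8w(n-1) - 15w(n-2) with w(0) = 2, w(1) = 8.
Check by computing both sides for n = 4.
From the recurrence with w(0) = 2, w(1) = 8:
  w(0) = 2, w(1) = 8, w(2) = 34, w(3) = 152, w(4) = 706
  so the recurrence gives w(4) = 706.
From the proposed closed form w(n) = 5ⁿ + 3ⁿ:
  w(4) = 706.
Both sides give 706 at n = 4, and the initial condition(s) match, so the closed form is consistent.

Yes, the closed form is correct.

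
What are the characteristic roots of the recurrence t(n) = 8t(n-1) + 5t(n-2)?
Substitute t(n) = rⁿ and divide through by rⁿ⁻²: r² - 8r - 5 = 0
Discriminant: 8² + 4·5 = 84, not a perfect square, so by the quadratic formula r = (8 ± √84)/2.
General solution: t(n) = A·r₁ⁿ + B·r₂ⁿ where r₁,r₂ = (8 ± √84)/2

Characteristic: r² - 8r - 5 = 0, Roots: r = (8 ± √84)/2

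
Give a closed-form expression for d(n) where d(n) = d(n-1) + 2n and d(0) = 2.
Recurrence: d(n) = d(n-1) + 2n, initial: d(0) = 2.
Telescoping: d(n) = d(0) + 2·Σᵢ₌₁ⁿ i = 2 + 2·n(n+1)/2.

d(n) = 2·n(n+1)/2 + 2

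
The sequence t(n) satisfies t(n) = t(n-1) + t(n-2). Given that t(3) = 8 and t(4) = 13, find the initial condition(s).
Work backwards using t(k) = t(k+2) - t(k+1):
t(2) = t(4) - t(3) = 13 - 8 = 5
t(1) = t(3) - t(2) = 8 - 5 = 3
t(0) = t(2) - t(1) = 5 - 3 = 2

t(0) = 2, t(1) = 3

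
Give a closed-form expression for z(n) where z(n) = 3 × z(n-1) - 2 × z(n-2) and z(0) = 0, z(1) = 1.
Recurrence: z(n) = 3 × z(n-1) - 2 × z(n-2), initial: z(0) = 0, z(1) = 1.
Characteristic equation: r² - 3r + 2 = 0, which factors as (r - 2)(r - 1) = 0, so r = 2, 1. General solution z(n) = A·2ⁿ + B·1ⁿ. From z(0) = 0: A + B = 0. From z(1) = 1: 2A + 1B = 1. Solving gives A = 1, B = -1.

z(n) = 2ⁿ - 1ⁿ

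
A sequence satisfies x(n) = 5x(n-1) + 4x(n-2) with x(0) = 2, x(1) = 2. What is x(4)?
Computing the sequence terms:
2, 2, 18, 98, 562

562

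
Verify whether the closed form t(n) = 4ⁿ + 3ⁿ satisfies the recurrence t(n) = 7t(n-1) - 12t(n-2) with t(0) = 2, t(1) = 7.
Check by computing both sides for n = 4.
From the recurrence with t(0) = 2, t(1) = 7:
  t(0) = 2, t(1) = 7, t(2) = 25, t(3) = 91, t(4) = 337
  so the recurrence gives t(4) = 337.
From the proposed closed form t(n) = 4ⁿ + 3ⁿ:
  t(4) = 337.
Both sides give 337 at n = 4, and the initial condition(s) match, so the closed form is consistent.

Yes, the closed form is correct.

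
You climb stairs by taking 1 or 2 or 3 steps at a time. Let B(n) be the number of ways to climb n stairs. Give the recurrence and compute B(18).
Condition on the size of the last step (1 to 3): before it there were n-1, …, n-3 stairs climbed, and these cases are disjoint, so B(n) = B(n-1) + B(n-2) + B(n-3) (order-3 linear recurrence).
Initial conditions by direct count (compositions of i into parts ≤ 3): B(1) = 1; B(2) = 2; B(3) = 4.
Iterating the recurrence: B(4) = 7, B(5) = 13, B(6) = 24, B(7) = 44, B(8) = 81, B(9) = 149, B(10) = 274, B(11) = 504, B(12) = 927, B(13) = 1705, B(14) = 3136, B(15) = 5768, B(16) = 10609, B(17) = 19513, B(18) = 35890.

B(n) = B(n-1) + B(n-2) + B(n-3), B(1) = 1, B(2) = 2, B(3) = 4; B(18) = 35890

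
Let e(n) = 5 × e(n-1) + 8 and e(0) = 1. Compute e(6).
Computing step by step:
e(0) = 1
e(1) = 5 × 1 + 8 = 13
e(2) = 5 × 13 + 8 = 73
e(3) = 5 × 73 + 8 = 373
e(4) = 5 × 373 + 8 = 1873
e(5) = 5 × 1873 + 8 = 9373
e(6) = 5 × 9373 + 8 = 46873

46873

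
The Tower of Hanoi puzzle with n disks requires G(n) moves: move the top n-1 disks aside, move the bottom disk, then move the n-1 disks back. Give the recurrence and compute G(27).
Moving n disks = move the top n-1 disks aside (G(n-1) moves) + move the largest disk (1 move) + move the n-1 disks back on top (G(n-1) moves), so G(n) = 2G(n-1) + 1, with G(1) = 1 (a single disk takes one move).
First terms: 1, 3, 7, 15, 31, 63, … — each is one less than a power of 2. Indeed G(n) + 1 = 2(G(n-1) + 1) with G(1) + 1 = 2, so G(n) + 1 = 2ⁿ and G(n) = 2ⁿ - 1.
Hence G(27) = 2^27 - 1 = 134217728 - 1 = 134217727.

G(n) = 2G(n-1) + 1, G(1) = 1; G(27) = 134217727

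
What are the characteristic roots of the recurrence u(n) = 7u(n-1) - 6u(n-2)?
Substitute u(n) = rⁿ and divide through by rⁿ⁻²: r² - 7r + 6 = 0
Factor: (r - 6)(r - 1) = 0, so r = 6, 1.
General solution: u(n) = A·6ⁿ + B·1ⁿ

Characteristic: r² - 7r + 6 = 0, Roots: r = 6, 1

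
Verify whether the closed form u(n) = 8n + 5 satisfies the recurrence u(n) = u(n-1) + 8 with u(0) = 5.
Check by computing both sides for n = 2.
From the recurrence with u(0) = 5:
  u(0) = 5, u(1) = 13, u(2) = 21
  so the recurrence gives u(2) = 21.
From the proposed closed form u(n) = 8n + 5:
  u(2) = 21.
Both sides give 21 at n = 2, and the initial condition(s) match, so the closed form is consistent.

Yes, the closed form is correct.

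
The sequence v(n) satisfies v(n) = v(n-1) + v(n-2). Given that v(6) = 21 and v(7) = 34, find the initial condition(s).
Work backwards using v(k) = v(k+2) - v(k+1):
v(5) = v(7) - v(6) = 34 - 21 = 13
v(4) = v(6) - v(5) = 21 - 13 = 8
v(3) = v(5) - v(4) = 13 - 8 = 5
v(2) = v(4) - v(3) = 8 - 5 = 3
v(1) = v(3) - v(2) = 5 - 3 = 2
v(0) = v(2) - v(1) = 3 - 2 = 1

v(0) = 1, v(1) = 2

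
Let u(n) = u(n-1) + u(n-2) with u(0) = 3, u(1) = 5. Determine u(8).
Computing the sequence terms:
3, 5, 8, 13, 21, 34, 55, 89, 144

144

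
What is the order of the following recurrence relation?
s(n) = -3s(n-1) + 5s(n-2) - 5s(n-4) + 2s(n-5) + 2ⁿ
The order is the largest lag k for which s(n-k) appears. Here the deepest term is s(n-5) (the 2ⁿ term is non-homogeneous and does not affect the order), so the order is 5.

Order 5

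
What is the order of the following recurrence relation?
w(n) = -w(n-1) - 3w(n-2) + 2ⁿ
The order is the largest lag k for which w(n-k) appears. Here the deepest term is w(n-2) (the 2ⁿ term is non-homogeneous and does not affect the order), so the order is 2.

Order 2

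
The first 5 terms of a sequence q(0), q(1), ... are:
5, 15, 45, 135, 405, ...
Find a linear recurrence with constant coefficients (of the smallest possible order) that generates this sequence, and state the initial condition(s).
Look for the lowest-order linear relation among consecutive terms.
Observation: each term is 3× the previous.
Check at n=2: 3·15 = 45. ✓

q(n) = 3 × q(n-1), q(0) = 5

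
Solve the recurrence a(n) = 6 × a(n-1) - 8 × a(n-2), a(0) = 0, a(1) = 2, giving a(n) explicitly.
Recurrence: a(n) = 6 × a(n-1) - 8 × a(n-2), initial: a(0) = 0, a(1) = 2.
Characteristic equation: r² - 6r + 8 = 0, which factors as (r - 4)(r - 2) = 0, so r = 4, 2. General solution a(n) = A·4ⁿ + B·2ⁿ. From a(0) = 0: A + B = 0. From a(1) = 2: 4A + 2B = 2. Solving gives A = 1, B = -1.

a(n) = 4ⁿ - 2ⁿ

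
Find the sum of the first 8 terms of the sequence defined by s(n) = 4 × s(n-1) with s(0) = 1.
Computing the sequence terms: 1, 4, 16, 64, 256, 1024, 4096, 16384
Adding these values together:

21845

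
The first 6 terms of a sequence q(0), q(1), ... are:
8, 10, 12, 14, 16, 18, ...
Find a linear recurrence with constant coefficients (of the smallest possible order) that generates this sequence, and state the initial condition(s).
Look for the lowest-order linear relation among consecutive terms.
Observation: consecutive differences are constant (= 2).
Check at n=2: 1·10 + 2 = 12. ✓

q(n) = q(n-1) + 2, q(0) = 8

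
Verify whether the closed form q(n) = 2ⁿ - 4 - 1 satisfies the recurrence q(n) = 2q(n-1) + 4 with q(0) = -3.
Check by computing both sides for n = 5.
From the recurrence with q(0) = -3:
  q(0) = -3, q(1) = -2, q(2) = 0, q(3) = 4, q(4) = 12, q(5) = 28
  so the recurrence gives q(5) = 28.
From the proposed closed form q(n) = 2ⁿ - 4 - 1:
  q(5) = 27.
The recurrence gives 28 but the closed form gives 27, so the closed form does not satisfy the recurrence.

No, the closed form is incorrect.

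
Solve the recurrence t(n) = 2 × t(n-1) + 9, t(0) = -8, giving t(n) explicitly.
Recurrence: t(n) = 2 × t(n-1) + 9, initial: t(0) = -8.
Try t(n) = A·2ⁿ + C. Substituting: A·2ⁿ + C = 2(A·2ⁿ⁻¹ + C) + 9 = A·2ⁿ + 2C + 9, so C = 2C + 9, giving C = -9. Then t(0) = A - 9 = -8 gives A = 1.

t(n) = 2ⁿ - 9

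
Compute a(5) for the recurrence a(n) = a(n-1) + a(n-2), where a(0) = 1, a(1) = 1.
Computing the sequence terms:
1, 1, 2, 3, 5, 8

8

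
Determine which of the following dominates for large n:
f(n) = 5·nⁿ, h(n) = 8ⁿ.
Comparing growth rates:
Growth-rate hierarchy: log n ≺ any polynomial ≺ any exponential cⁿ (c>1) ≺ n! ≺ nⁿ.
super-exponential nⁿ dominates exponential base 8 asymptotically.

f(n) grows faster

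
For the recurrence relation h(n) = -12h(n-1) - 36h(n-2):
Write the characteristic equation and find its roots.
Substitute h(n) = rⁿ and divide through by rⁿ⁻²: r² + 12r + 36 = 0
Factor: (r + 6)² = 0, so r = -6 (double root).
General solution: h(n) = (A + Bn)·(-6)ⁿ

Characteristic: r² + 12r + 36 = 0, Roots: r = -6 (double root)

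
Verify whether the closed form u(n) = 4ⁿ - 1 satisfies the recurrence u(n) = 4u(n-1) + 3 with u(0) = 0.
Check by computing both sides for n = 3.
From the recurrence with u(0) = 0:
  u(0) = 0, u(1) = 3, u(2) = 15, u(3) = 63
  so the recurrence gives u(3) = 63.
From the proposed closed form u(n) = 4ⁿ - 1:
  u(3) = 63.
Both sides give 63 at n = 3, and the initial condition(s) match, so the closed form is consistent.

Yes, the closed form is correct.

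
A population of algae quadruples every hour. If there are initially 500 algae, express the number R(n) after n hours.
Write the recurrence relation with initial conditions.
Each hour multiplies the count by 4, so the count after n hours depends only on the count after n-1 hours: R(n) = 4 × R(n-1). The starting count gives R(0) = 500.
Unrolling n times gives the closed form R(n) = 500 × 4ⁿ.

R(n) = 4 × R(n-1), R(0) = 500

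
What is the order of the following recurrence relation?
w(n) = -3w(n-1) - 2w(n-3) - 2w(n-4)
The order is the largest lag k for which w(n-k) appears. Here the deepest term is w(n-4), so the order is 4.

Order 4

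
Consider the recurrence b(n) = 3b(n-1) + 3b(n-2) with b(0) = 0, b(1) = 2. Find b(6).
Computing the sequence terms:
0, 2, 6, 24, 90, 342, 1296

1296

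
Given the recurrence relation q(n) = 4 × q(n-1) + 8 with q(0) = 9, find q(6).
Computing step by step:
q(0) = 9
q(1) = 4 × 9 + 8 = 44
q(2) = 4 × 44 + 8 = 184
q(3) = 4 × 184 + 8 = 744
q(4) = 4 × 744 + 8 = 2984
q(5) = 4 × 2984 + 8 = 11944
q(6) = 4 × 11944 + 8 = 47784

47784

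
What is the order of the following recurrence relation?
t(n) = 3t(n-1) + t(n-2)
The order is the largest lag k for which t(n-k) appears. Here the deepest term is t(n-2), so the order is 2.

Order 2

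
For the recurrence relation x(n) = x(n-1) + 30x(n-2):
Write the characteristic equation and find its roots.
Substitute x(n) = rⁿ and divide through by rⁿ⁻²: r² - r - 30 = 0
Factor: (r - 6)(r + 5) = 0, so r = 6, -5.
General solution: x(n) = A·6ⁿ + B·(-5)ⁿ

Characteristic: r² - r - 30 = 0, Roots: r = 6, -5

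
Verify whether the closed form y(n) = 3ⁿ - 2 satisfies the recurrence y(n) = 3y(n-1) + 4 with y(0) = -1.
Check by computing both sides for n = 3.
From the recurrence with y(0) = -1:
  y(0) = -1, y(1) = 1, y(2) = 7, y(3) = 25
  so the recurrence gives y(3) = 25.
From the proposed closed form y(n) = 3ⁿ - 2:
  y(3) = 25.
Both sides give 25 at n = 3, and the initial condition(s) match, so the closed form is consistent.

Yes, the closed form is correct.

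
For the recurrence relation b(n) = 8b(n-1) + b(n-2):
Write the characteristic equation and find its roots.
Substitute b(n) = rⁿ and divide through by rⁿ⁻²: r² - 8r - 1 = 0
Discriminant: 8² + 4·1 = 68, not a perfect square, so by the quadratic formula r = (8 ± √68)/2.
General solution: b(n) = A·r₁ⁿ + B·r₂ⁿ where r₁,r₂ = (8 ± √68)/2

Characteristic: r² - 8r - 1 = 0, Roots: r = (8 ± √68)/2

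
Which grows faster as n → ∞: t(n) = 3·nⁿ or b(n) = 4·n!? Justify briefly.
Comparing growth rates:
Growth-rate hierarchy: log n ≺ any polynomial ≺ any exponential cⁿ (c>1) ≺ n! ≺ nⁿ.
super-exponential nⁿ dominates factorial asymptotically.

t(n) grows faster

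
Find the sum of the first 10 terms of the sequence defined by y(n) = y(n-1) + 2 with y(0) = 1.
Computing the sequence terms: 1, 3, 5, 7, 9, 11, 13, 15, 17, 19
Adding these values together:

100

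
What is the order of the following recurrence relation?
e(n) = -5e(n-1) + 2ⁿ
The order is the largest lag k for which e(n-k) appears. Here the deepest term is e(n-1) (the 2ⁿ term is non-homogeneous and does not affect the order), so the order is 1.

Order 1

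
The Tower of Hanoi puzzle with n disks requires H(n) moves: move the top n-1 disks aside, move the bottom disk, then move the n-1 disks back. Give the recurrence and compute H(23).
Moving n disks = move the top n-1 disks aside (H(n-1) moves) + move the largest disk (1 move) + move the n-1 disks back on top (H(n-1) moves), so H(n) = 2H(n-1) + 1, with H(1) = 1 (a single disk takes one move).
First terms: 1, 3, 7, 15, 31, 63, … — each is one less than a power of 2. Indeed H(n) + 1 = 2(H(n-1) + 1) with H(1) + 1 = 2, so H(n) + 1 = 2ⁿ and H(n) = 2ⁿ - 1.
Hence H(23) = 2^23 - 1 = 8388608 - 1 = 8388607.

H(n) = 2H(n-1) + 1, H(1) = 1; H(23) = 8388607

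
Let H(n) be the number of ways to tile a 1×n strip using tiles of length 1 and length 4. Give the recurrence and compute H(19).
Condition on the last tile: it has length 1 (leaving a 1×(n-1) strip) or length 4 (leaving a 1×(n-4) strip), so H(n) = H(n-1) + H(n-4) (order-4 linear recurrence).
For 0 ≤ i < 4 only unit tiles fit, so H(i) = 1.
Iterating the recurrence: H(4) = 2, H(5) = 3, H(6) = 4, H(7) = 5, H(8) = 7, H(9) = 10, H(10) = 14, H(11) = 19, H(12) = 26, H(13) = 36, H(14) = 50, H(15) = 69, H(16) = 95, H(17) = 131, H(18) = 181, H(19) = 250.

H(n) = H(n-1) + H(n-4), with H(i) = 1 for 0 ≤ i < 4; H(19) = 250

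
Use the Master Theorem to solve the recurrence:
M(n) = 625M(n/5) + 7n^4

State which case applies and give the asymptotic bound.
Master Theorem template: M(n) = a·M(n/b) + f(n).
Here: a=625, b=5, f(n)=7n^4
Compute log_b(a) = log_5(625) = 4.
f(n) = 7n^4 = Θ(n^4). Case 2: M(n) = Θ(n^4 log n).

Case 2: M(n) = Θ(n^4 log n)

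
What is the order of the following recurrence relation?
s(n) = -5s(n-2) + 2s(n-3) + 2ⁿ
The order is the largest lag k for which s(n-k) appears. Here the deepest term is s(n-3) (the 2ⁿ term is non-homogeneous and does not affect the order), so the order is 3.

Order 3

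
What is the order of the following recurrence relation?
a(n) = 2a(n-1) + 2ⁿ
The order is the largest lag k for which a(n-k) appears. Here the deepest term is a(n-1) (the 2ⁿ term is non-homogeneous and does not affect the order), so the order is 1.

Order 1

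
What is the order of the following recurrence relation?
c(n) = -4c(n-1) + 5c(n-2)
The order is the largest lag k for which c(n-k) appears. Here the deepest term is c(n-2), so the order is 2.

Order 2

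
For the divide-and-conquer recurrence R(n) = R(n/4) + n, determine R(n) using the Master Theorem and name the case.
Master Theorem template: R(n) = a·R(n/b) + f(n).
Here: a=1, b=4, f(n)=n
Compute log_b(a) = log_4(1) = 0.
f(n) = n = Ω(n^(0+ε)) with ε = 1, and the regularity condition holds (a·f(n/b) = (a/b^1)·f(n) with a/b^1 = 4^-1 < 1). Case 3: R(n) = Θ(f(n)) = Θ(n).

Case 3: R(n) = Θ(n)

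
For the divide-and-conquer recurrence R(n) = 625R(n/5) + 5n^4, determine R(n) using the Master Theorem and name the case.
Master Theorem template: R(n) = a·R(n/b) + f(n).
Here: a=625, b=5, f(n)=5n^4
Compute log_b(a) = log_5(625) = 4.
f(n) = 5n^4 = Θ(n^4). Case 2: R(n) = Θ(n^4 log n).

Case 2: R(n) = Θ(n^4 log n)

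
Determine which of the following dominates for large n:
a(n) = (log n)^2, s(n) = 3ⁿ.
Comparing growth rates:
Growth-rate hierarchy: log n ≺ any polynomial ≺ any exponential cⁿ (c>1) ≺ n! ≺ nⁿ.
exponential base 3 dominates polylogarithmic (log n)^2 asymptotically.

s(n) grows faster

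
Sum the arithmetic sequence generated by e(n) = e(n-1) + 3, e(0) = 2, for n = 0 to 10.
Computing the sequence terms: 2, 5, 8, 11, 14, 17, 20, 23, 26, 29, 32
Adding these values together:

187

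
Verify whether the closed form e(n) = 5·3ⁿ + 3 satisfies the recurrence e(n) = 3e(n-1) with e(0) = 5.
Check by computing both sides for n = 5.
From the recurrence with e(0) = 5:
  e(0) = 5, e(1) = 15, e(2) = 45, e(3) = 135, e(4) = 405, e(5) = 1215
  so the recurrence gives e(5) = 1215.
From the proposed closed form e(n) = 5·3ⁿ + 3:
  e(5) = 1218.
The recurrence gives 1215 but the closed form gives 1218, so the closed form does not satisfy the recurrence.

No, the closed form is incorrect.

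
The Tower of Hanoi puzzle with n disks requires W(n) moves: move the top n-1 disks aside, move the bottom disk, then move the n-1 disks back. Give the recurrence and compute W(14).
Moving n disks = move the top n-1 disks aside (W(n-1) moves) + move the largest disk (1 move) + move the n-1 disks back on top (W(n-1) moves), so W(n) = 2W(n-1) + 1, with W(1) = 1 (a single disk takes one move).
First terms: 1, 3, 7, 15, 31, 63, … — each is one less than a power of 2. Indeed W(n) + 1 = 2(W(n-1) + 1) with W(1) + 1 = 2, so W(n) + 1 = 2ⁿ and W(n) = 2ⁿ - 1.
Hence W(14) = 2^14 - 1 = 16384 - 1 = 16383.

W(n) = 2W(n-1) + 1, W(1) = 1; W(14) = 16383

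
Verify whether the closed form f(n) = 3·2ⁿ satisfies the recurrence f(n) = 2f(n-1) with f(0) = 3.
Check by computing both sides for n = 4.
From the recurrence with f(0) = 3:
  f(0) = 3, f(1) = 6, f(2) = 12, f(3) = 24, f(4) = 48
  so the recurrence gives f(4) = 48.
From the proposed closed form f(n) = 3·2ⁿ:
  f(4) = 48.
Both sides give 48 at n = 4, and the initial condition(s) match, so the closed form is consistent.

Yes, the closed form is correct.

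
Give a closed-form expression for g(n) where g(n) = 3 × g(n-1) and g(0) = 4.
Recurrence: g(n) = 3 × g(n-1), initial: g(0) = 4.
Each term is 3 times the previous, so this is geometric with ratio 3. After n steps: g(n) = g(0)·3ⁿ = 4·3ⁿ.

g(n) = 4·3ⁿ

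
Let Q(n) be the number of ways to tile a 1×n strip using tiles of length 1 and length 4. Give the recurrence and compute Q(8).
Condition on the last tile: it has length 1 (leaving a 1×(n-1) strip) or length 4 (leaving a 1×(n-4) strip), so Q(n) = Q(n-1) + Q(n-4) (order-4 linear recurrence).
For 0 ≤ i < 4 only unit tiles fit, so Q(i) = 1.
Iterating the recurrence: Q(4) = 2, Q(5) = 3, Q(6) = 4, Q(7) = 5, Q(8) = 7.

Q(n) = Q(n-1) + Q(n-4), with Q(i) = 1 for 0 ≤ i < 4; Q(8) = 7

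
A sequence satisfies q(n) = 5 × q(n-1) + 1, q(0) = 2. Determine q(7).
Computing step by step:
q(0) = 2
q(1) = 5 × 2 + 1 = 11
q(2) = 5 × 11 + 1 = 56
q(3) = 5 × 56 + 1 = 281
q(4) = 5 × 281 + 1 = 1406
q(5) = 5 × 1406 + 1 = 7031
q(6) = 5 × 7031 + 1 = 35156
q(7) = 5 × 35156 + 1 = 175781

175781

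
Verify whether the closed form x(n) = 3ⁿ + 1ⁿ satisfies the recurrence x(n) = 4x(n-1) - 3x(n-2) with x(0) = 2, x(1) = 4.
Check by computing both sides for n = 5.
From the recurrence with x(0) = 2, x(1) = 4:
  x(0) = 2, x(1) = 4, x(2) = 10, x(3) = 28, x(4) = 82, x(5) = 244
  so the recurrence gives x(5) = 244.
From the proposed closed form x(n) = 3ⁿ + 1ⁿ:
  x(5) = 244.
Both sides give 244 at n = 5, and the initial condition(s) match, so the closed form is consistent.

Yes, the closed form is correct.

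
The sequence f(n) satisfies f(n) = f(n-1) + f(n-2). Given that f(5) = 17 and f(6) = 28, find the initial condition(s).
Work backwards using f(k) = f(k+2) - f(k+1):
f(4) = f(6) - f(5) = 28 - 17 = 11
f(3) = f(5) - f(4) = 17 - 11 = 6
f(2) = f(4) - f(3) = 11 - 6 = 5
f(1) = f(3) - f(2) = 6 - 5 = 1
f(0) = f(2) - f(1) = 5 - 1 = 4

f(0) = 4, f(1) = 1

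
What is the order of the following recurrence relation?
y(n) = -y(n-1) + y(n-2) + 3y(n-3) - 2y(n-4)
The order is the largest lag k for which y(n-k) appears. Here the deepest term is y(n-4), so the order is 4.

Order 4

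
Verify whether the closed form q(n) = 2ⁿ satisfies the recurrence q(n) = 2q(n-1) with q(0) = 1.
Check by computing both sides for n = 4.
From the recurrence with q(0) = 1:
  q(0) = 1, q(1) = 2, q(2) = 4, q(3) = 8, q(4) = 16
  so the recurrence gives q(4) = 16.
From the proposed closed form q(n) = 2ⁿ:
  q(4) = 16.
Both sides give 16 at n = 4, and the initial condition(s) match, so the closed form is consistent.

Yes, the closed form is correct.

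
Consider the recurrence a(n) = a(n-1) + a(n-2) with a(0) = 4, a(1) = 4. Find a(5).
Computing the sequence terms:
4, 4, 8, 12, 20, 32

32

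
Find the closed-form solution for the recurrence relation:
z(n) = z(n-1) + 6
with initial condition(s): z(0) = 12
Recurrence: z(n) = z(n-1) + 6, initial: z(0) = 12.
Each step adds 6, so z(n) = z(0) + 6n = 6n + 12.

z(n) = 6n + 12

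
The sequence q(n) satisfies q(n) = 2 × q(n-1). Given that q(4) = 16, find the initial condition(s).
In general q(n) = 2ⁿ · q(0). At n = 4: q(0) = q(4) / 2^4 = 16 / 16 = 1.

q(0) = 1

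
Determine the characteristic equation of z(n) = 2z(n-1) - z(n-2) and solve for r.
Substitute z(n) = rⁿ and divide through by rⁿ⁻²: r² - 2r + 1 = 0
Factor: (r - 1)² = 0, so r = 1 (double root).
General solution: z(n) = (A + Bn)·1ⁿ

Characteristic: r² - 2r + 1 = 0, Roots: r = 1 (double root)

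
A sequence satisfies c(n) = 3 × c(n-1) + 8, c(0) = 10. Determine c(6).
Computing step by step:
c(0) = 10
c(1) = 3 × 10 + 8 = 38
c(2) = 3 × 38 + 8 = 122
c(3) = 3 × 122 + 8 = 374
c(4) = 3 × 374 + 8 = 1130
c(5) = 3 × 1130 + 8 = 3398
c(6) = 3 × 3398 + 8 = 10202

10202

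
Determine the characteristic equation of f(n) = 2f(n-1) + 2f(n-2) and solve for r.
Substitute f(n) = rⁿ and divide through by rⁿ⁻²: r² - 2r - 2 = 0
Discriminant: 2² + 4·2 = 12, not a perfect square, so by the quadratic formula r = (2 ± √12)/2.
General solution: f(n) = A·r₁ⁿ + B·r₂ⁿ where r₁,r₂ = (2 ± √12)/2

Characteristic: r² - 2r - 2 = 0, Roots: r = (2 ± √12)/2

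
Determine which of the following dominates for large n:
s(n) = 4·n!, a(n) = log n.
Comparing growth rates:
Growth-rate hierarchy: log n ≺ any polynomial ≺ any exponential cⁿ (c>1) ≺ n! ≺ nⁿ.
factorial dominates logarithmic asymptotically.

s(n) grows faster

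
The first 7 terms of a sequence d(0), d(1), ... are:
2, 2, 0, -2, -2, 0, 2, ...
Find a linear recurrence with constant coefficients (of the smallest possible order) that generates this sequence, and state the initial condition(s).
Look for the lowest-order linear relation among consecutive terms.
Observation: d(n) - 1·d(n-1) - (-1)·d(n-2) = 0 holds for the shown terms, and no order-1 relation d(n) = α·d(n-1) + β fits.
Check at n=3: 1·0 + (-1)·2 = -2. ✓

d(n) = d(n-1) - d(n-2), d(0) = 2, d(1) = 2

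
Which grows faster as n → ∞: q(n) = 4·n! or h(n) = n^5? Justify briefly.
Comparing growth rates:
Growth-rate hierarchy: log n ≺ any polynomial ≺ any exponential cⁿ (c>1) ≺ n! ≺ nⁿ.
factorial dominates polynomial degree 5 asymptotically.

q(n) grows faster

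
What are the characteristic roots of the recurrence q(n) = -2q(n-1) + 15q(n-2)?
Substitute q(n) = rⁿ and divide through by rⁿ⁻²: r² + 2r - 15 = 0
Factor: (r - 3)(r + 5) = 0, so r = 3, -5.
General solution: q(n) = A·3ⁿ + B·(-5)ⁿ

Characteristic: r² + 2r - 15 = 0, Roots: r = 3, -5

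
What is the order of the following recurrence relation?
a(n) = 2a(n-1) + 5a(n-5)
The order is the largest lag k for which a(n-k) appears. Here the deepest term is a(n-5), so the order is 5.

Order 5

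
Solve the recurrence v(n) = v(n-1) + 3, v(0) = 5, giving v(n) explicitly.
Recurrence: v(n) = v(n-1) + 3, initial: v(0) = 5.
Each step adds 3, so v(n) = v(0) + 3n = 3n + 5.

v(n) = 3n + 5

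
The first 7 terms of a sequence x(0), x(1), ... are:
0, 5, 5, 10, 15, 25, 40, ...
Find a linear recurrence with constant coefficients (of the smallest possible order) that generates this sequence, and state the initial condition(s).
Look for the lowest-order linear relation among consecutive terms.
Observation: x(n) - 1·x(n-1) - (1)·x(n-2) = 0 holds for the shown terms, and no order-1 relation x(n) = α·x(n-1) + β fits.
Check at n=3: 1·5 + (1)·5 = 10. ✓

x(n) = x(n-1) + x(n-2), x(0) = 0, x(1) = 5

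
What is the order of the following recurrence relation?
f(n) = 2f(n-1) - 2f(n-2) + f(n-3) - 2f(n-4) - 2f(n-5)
The order is the largest lag k for which f(n-k) appears. Here the deepest term is f(n-5), so the order is 5.

Order 5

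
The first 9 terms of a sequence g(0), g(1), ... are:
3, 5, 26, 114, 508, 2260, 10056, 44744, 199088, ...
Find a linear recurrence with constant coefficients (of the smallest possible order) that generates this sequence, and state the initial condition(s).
Look for the lowest-order linear relation among consecutive terms.
Observation: g(n) - 4·g(n-1) - (2)·g(n-2) = 0 holds for the shown terms, and no order-1 relation g(n) = α·g(n-1) + β fits.
Check at n=3: 4·26 + (2)·5 = 114. ✓

g(n) = 4g(n-1) + 2g(n-2), g(0) = 3, g(1) = 5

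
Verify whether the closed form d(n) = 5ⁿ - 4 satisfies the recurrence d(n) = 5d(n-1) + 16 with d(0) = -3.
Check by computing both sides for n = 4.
From the recurrence with d(0) = -3:
  d(0) = -3, d(1) = 1, d(2) = 21, d(3) = 121, d(4) = 621
  so the recurrence gives d(4) = 621.
From the proposed closed form d(n) = 5ⁿ - 4:
  d(4) = 621.
Both sides give 621 at n = 4, and the initial condition(s) match, so the closed form is consistent.

Yes, the closed form is correct.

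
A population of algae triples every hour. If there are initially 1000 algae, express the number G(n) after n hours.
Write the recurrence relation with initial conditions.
Each hour multiplies the count by 3, so the count after n hours depends only on the count after n-1 hours: G(n) = 3 × G(n-1). The starting count gives G(0) = 1000.
Unrolling n times gives the closed form G(n) = 1000 × 3ⁿ.

G(n) = 3 × G(n-1), G(0) = 1000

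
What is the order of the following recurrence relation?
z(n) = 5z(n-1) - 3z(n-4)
The order is the largest lag k for which z(n-k) appears. Here the deepest term is z(n-4), so the order is 4.

Order 4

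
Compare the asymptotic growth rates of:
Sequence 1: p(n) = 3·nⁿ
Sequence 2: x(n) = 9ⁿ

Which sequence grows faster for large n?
Comparing growth rates:
Growth-rate hierarchy: log n ≺ any polynomial ≺ any exponential cⁿ (c>1) ≺ n! ≺ nⁿ.
super-exponential nⁿ dominates exponential base 9 asymptotically.

p(n) grows faster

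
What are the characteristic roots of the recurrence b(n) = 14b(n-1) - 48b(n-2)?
Substitute b(n) = rⁿ and divide through by rⁿ⁻²: r² - 14r + 48 = 0
Factor: (r - 8)(r - 6) = 0, so r = 8, 6.
General solution: b(n) = A·8ⁿ + B·6ⁿ

Characteristic: r² - 14r + 48 = 0, Roots: r = 8, 6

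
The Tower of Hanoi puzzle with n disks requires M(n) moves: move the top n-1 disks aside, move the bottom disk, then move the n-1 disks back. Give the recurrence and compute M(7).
Moving n disks = move the top n-1 disks aside (M(n-1) moves) + move the largest disk (1 move) + move the n-1 disks back on top (M(n-1) moves), so M(n) = 2M(n-1) + 1, with M(1) = 1 (a single disk takes one move).
First terms: 1, 3, 7, 15, 31, 63, … — each is one less than a power of 2. Indeed M(n) + 1 = 2(M(n-1) + 1) with M(1) + 1 = 2, so M(n) + 1 = 2ⁿ and M(n) = 2ⁿ - 1.
Hence M(7) = 2^7 - 1 = 128 - 1 = 127.

M(n) = 2M(n-1) + 1, M(1) = 1; M(7) = 127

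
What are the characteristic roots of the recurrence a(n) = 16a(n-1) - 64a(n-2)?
Substitute a(n) = rⁿ and divide through by rⁿ⁻²: r² - 16r + 64 = 0
Factor: (r - 8)² = 0, so r = 8 (double root).
General solution: a(n) = (A + Bn)·8ⁿ

Characteristic: r² - 16r + 64 = 0, Roots: r = 8 (double root)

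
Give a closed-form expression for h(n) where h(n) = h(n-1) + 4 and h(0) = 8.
Recurrence: h(n) = h(n-1) + 4, initial: h(0) = 8.
Each step adds 4, so h(n) = h(0) + 4n = 4n + 8.

h(n) = 4n + 8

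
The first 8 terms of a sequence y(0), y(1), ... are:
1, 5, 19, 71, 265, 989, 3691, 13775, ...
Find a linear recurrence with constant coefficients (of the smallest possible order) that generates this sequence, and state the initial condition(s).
Look for the lowest-order linear relation among consecutive terms.
Observation: y(n) - 4·y(n-1) - (-1)·y(n-2) = 0 holds for the shown terms, and no order-1 relation y(n) = α·y(n-1) + β fits.
Check at n=3: 4·19 + (-1)·5 = 71. ✓

y(n) = 4y(n-1) - y(n-2), y(0) = 1, y(1) = 5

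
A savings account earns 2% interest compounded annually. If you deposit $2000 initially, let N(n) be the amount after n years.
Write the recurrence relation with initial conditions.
Each year the balance grows by 2%, i.e. is multiplied by 1 + 2/100 = 1.02, so N(n) = 1.02 × N(n-1). The initial deposit gives N(0) = 2000.
Unrolling gives the closed form N(n) = 2000 × (1.02)ⁿ.

N(n) = 1.02 × N(n-1), N(0) = 2000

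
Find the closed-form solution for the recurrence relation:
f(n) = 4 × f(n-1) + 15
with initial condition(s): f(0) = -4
Recurrence: f(n) = 4 × f(n-1) + 15, initial: f(0) = -4.
Try f(n) = A·4ⁿ + C. Substituting: A·4ⁿ + C = 4(A·4ⁿ⁻¹ + C) + 15 = A·4ⁿ + 4C + 15, so C = 4C + 15, giving C = -5. Then f(0) = A - 5 = -4 gives A = 1.

f(n) = 4ⁿ - 5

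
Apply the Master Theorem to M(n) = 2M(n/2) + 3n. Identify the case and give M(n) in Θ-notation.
Master Theorem template: M(n) = a·M(n/b) + f(n).
Here: a=2, b=2, f(n)=3n
Compute log_b(a) = log_2(2) = 1.
f(n) = 3n = Θ(n). Case 2: M(n) = Θ(n log n).

Case 2: M(n) = Θ(n log n)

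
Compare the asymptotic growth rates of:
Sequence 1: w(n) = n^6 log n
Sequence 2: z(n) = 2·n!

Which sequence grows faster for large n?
Comparing growth rates:
Growth-rate hierarchy: log n ≺ any polynomial ≺ any exponential cⁿ (c>1) ≺ n! ≺ nⁿ.
factorial dominates polynomial degree 6 (with log factor) asymptotically.

z(n) grows faster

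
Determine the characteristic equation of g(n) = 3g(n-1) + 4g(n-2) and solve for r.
Substitute g(n) = rⁿ and divide through by rⁿ⁻²: r² - 3r - 4 = 0
Factor: (r - 4)(r + 1) = 0, so r = 4, -1.
General solution: g(n) = A·4ⁿ + B·(-1)ⁿ

Characteristic: r² - 3r - 4 = 0, Roots: r = 4, -1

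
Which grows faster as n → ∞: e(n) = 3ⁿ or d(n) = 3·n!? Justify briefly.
Comparing growth rates:
Growth-rate hierarchy: log n ≺ any polynomial ≺ any exponential cⁿ (c>1) ≺ n! ≺ nⁿ.
factorial dominates exponential base 3 asymptotically.

d(n) grows faster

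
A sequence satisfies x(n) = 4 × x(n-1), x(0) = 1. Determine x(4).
Computing step by step:
x(0) = 1
x(1) = 4 × 1 = 4
x(2) = 4 × 4 = 16
x(3) = 4 × 16 = 64
x(4) = 4 × 64 = 256

256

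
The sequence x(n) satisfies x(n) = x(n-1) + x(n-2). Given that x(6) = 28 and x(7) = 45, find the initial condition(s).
Work backwards using x(k) = x(k+2) - x(k+1):
x(5) = x(7) - x(6) = 45 - 28 = 17
x(4) = x(6) - x(5) = 28 - 17 = 11
x(3) = x(5) - x(4) = 17 - 11 = 6
x(2) = x(4) - x(3) = 11 - 6 = 5
x(1) = x(3) - x(2) = 6 - 5 = 1
x(0) = x(2) - x(1) = 5 - 1 = 4

x(0) = 4, x(1) = 1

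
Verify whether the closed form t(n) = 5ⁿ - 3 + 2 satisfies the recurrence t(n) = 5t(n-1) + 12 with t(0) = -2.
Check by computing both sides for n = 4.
From the recurrence with t(0) = -2:
  t(0) = -2, t(1) = 2, t(2) = 22, t(3) = 122, t(4) = 622
  so the recurrence gives t(4) = 622.
From the proposed closed form t(n) = 5ⁿ - 3 + 2:
  t(4) = 624.
The recurrence gives 622 but the closed form gives 624, so the closed form does not satisfy the recurrence.

No, the closed form is incorrect.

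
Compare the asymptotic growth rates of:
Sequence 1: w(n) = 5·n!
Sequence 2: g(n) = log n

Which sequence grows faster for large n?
Comparing growth rates:
Growth-rate hierarchy: log n ≺ any polynomial ≺ any exponential cⁿ (c>1) ≺ n! ≺ nⁿ.
factorial dominates logarithmic asymptotically.

w(n) grows faster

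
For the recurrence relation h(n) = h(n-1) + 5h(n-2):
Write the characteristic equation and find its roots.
Substitute h(n) = rⁿ and divide through by rⁿ⁻²: r² - r - 5 = 0
Discriminant: 1² + 4·5 = 21, not a perfect square, so by the quadratic formula r = (1 ± √21)/2.
General solution: h(n) = A·r₁ⁿ + B·r₂ⁿ where r₁,r₂ = (1 ± √21)/2

Characteristic: r² - r - 5 = 0, Roots: r = (1 ± √21)/2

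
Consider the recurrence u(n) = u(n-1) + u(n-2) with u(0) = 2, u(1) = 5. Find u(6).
Computing the sequence terms:
2, 5, 7, 12, 19, 31, 50

50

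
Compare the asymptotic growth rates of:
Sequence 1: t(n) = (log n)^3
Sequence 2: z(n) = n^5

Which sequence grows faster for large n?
Comparing growth rates:
Growth-rate hierarchy: log n ≺ any polynomial ≺ any exponential cⁿ (c>1) ≺ n! ≺ nⁿ.
polynomial degree 5 dominates polylogarithmic (log n)^3 asymptotically.

z(n) grows faster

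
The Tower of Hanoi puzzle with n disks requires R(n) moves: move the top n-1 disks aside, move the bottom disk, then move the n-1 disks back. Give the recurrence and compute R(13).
Moving n disks = move the top n-1 disks aside (R(n-1) moves) + move the largest disk (1 move) + move the n-1 disks back on top (R(n-1) moves), so R(n) = 2R(n-1) + 1, with R(1) = 1 (a single disk takes one move).
First terms: 1, 3, 7, 15, 31, 63, … — each is one less than a power of 2. Indeed R(n) + 1 = 2(R(n-1) + 1) with R(1) + 1 = 2, so R(n) + 1 = 2ⁿ and R(n) = 2ⁿ - 1.
Hence R(13) = 2^13 - 1 = 8192 - 1 = 8191.

R(n) = 2R(n-1) + 1, R(1) = 1; R(13) = 8191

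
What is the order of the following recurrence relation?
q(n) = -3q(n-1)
The order is the largest lag k for which q(n-k) appears. Here the deepest term is q(n-1), so the order is 1.

Order 1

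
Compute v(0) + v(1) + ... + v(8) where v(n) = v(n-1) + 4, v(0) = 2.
Computing the sequence terms: 2, 6, 10, 14, 18, 22, 26, 30, 34
Adding these values together:

162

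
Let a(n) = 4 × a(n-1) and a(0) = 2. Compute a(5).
Computing step by step:
a(0) = 2
a(1) = 4 × 2 = 8
a(2) = 4 × 8 = 32
a(3) = 4 × 32 = 128
a(4) = 4 × 128 = 512
a(5) = 4 × 512 = 2048

2048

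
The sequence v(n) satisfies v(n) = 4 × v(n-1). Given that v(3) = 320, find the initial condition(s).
In general v(n) = 4ⁿ · v(0). At n = 3: v(0) = v(3) / 4^3 = 320 / 64 = 5.

v(0) = 5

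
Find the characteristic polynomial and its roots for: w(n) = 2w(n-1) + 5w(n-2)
Substitute w(n) = rⁿ and divide through by rⁿ⁻²: r² - 2r - 5 = 0
Discriminant: 2² + 4·5 = 24, not a perfect square, so by the quadratic formula r = (2 ± √24)/2.
General solution: w(n) = A·r₁ⁿ + B·r₂ⁿ where r₁,r₂ = (2 ± √24)/2

Characteristic: r² - 2r - 5 = 0, Roots: r = (2 ± √24)/2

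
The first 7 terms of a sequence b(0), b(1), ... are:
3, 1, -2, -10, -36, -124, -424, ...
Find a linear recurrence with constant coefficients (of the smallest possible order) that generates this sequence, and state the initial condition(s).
Look for the lowest-order linear relation among consecutive terms.
Observation: b(n) - 4·b(n-1) - (-2)·b(n-2) = 0 holds for the shown terms, and no order-1 relation b(n) = α·b(n-1) + β fits.
Check at n=3: 4·-2 + (-2)·1 = -10. ✓

b(n) = 4b(n-1) - 2b(n-2), b(0) = 3, b(1) = 1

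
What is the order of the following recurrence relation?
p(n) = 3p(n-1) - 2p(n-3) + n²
The order is the largest lag k for which p(n-k) appears. Here the deepest term is p(n-3) (the n² term is non-homogeneous and does not affect the order), so the order is 3.

Order 3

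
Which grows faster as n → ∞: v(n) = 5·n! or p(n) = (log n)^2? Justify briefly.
Comparing growth rates:
Growth-rate hierarchy: log n ≺ any polynomial ≺ any exponential cⁿ (c>1) ≺ n! ≺ nⁿ.
factorial dominates polylogarithmic (log n)^2 asymptotically.

v(n) grows faster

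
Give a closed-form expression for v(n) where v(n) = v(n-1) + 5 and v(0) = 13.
Recurrence: v(n) = v(n-1) + 5, initial: v(0) = 13.
Each step adds 5, so v(n) = v(0) + 5n = 5n + 13.

v(n) = 5n + 13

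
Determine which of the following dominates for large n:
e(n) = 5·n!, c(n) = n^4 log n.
Comparing growth rates:
Growth-rate hierarchy: log n ≺ any polynomial ≺ any exponential cⁿ (c>1) ≺ n! ≺ nⁿ.
factorial dominates polynomial degree 4 (with log factor) asymptotically.

e(n) grows faster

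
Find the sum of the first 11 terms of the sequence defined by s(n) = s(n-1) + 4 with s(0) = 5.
Computing the sequence terms: 5, 9, 13, 17, 21, 25, 29, 33, 37, 41, 45
Adding these values together:

275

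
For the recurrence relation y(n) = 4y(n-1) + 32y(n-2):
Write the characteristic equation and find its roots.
Substitute y(n) = rⁿ and divide through by rⁿ⁻²: r² - 4r - 32 = 0
Factor: (r - 8)(r + 4) = 0, so r = 8, -4.
General solution: y(n) = A·8ⁿ + B·(-4)ⁿ

Characteristic: r² - 4r - 32 = 0, Roots: r = 8, -4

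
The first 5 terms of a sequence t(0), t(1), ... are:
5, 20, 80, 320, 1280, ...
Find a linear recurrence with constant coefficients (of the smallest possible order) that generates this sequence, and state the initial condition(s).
Look for the lowest-order linear relation among consecutive terms.
Observation: each term is 4× the previous.
Check at n=2: 4·20 = 80. ✓

t(n) = 4 × t(n-1), t(0) = 5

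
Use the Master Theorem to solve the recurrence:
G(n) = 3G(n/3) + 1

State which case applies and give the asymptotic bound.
Master Theorem template: G(n) = a·G(n/b) + f(n).
Here: a=3, b=3, f(n)=1
Compute log_b(a) = log_3(3) = 1.
f(n) = 1 = O(n^(1-ε)) with ε = 1. Case 1: G(n) = Θ(n^log_b(a)) = Θ(n).

Case 1: G(n) = Θ(n)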